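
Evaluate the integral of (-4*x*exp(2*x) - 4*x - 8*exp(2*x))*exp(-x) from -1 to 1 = -8*E + 8*exp(-1)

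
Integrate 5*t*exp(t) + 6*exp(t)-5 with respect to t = (5*t + 1)*(exp(t) - 1) + C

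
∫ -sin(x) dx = cos(x) + C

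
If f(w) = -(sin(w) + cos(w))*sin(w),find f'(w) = -sqrt(2)*sin(2*w + pi/4)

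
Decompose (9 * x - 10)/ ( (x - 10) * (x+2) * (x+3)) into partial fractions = -37/(13*(x + 3)) + 7/(3*(x + 2)) + 20/(39*(x - 10))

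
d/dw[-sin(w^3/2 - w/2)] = (1 - 3*w^2)*cos(w*(w^2 - 1)/2)/2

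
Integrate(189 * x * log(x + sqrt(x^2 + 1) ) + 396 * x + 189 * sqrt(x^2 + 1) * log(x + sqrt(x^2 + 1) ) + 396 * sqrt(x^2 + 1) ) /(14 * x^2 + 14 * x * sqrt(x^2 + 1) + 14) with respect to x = 9*(21*log(x + sqrt(x^2 + 1)) + 88)*log(x + sqrt(x^2 + 1))/28 + C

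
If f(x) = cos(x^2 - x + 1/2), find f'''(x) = 8*x^3*sin(x^2 - x + 1/2) - 12*x^2*sin(x^2 - x + 1/2) + 6*x*sin(x^2 - x + 1/2) - 12*x*cos(x^2 - x + 1/2) - sin(x^2 - x + 1/2) + 6*cos(x^2 - x + 1/2)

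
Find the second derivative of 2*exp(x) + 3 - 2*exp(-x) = (2*exp(2*x) - 2)*exp(-x)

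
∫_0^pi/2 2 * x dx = pi^2/4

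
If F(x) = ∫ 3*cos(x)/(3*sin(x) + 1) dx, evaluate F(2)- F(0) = log(1 + 3*sin(2))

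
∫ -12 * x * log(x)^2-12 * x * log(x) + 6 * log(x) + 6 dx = 6*x*(-x*log(x) + 1)*log(x) + C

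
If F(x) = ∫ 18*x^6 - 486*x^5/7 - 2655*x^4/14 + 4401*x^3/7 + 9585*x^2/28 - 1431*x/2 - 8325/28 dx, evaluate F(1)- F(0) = -3015/7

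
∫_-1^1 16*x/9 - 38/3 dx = -76/3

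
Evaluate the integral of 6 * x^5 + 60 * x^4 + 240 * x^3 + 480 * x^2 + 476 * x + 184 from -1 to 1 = 712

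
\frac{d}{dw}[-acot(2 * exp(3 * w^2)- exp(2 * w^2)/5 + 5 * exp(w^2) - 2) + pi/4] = (300*w*exp(3*w^2) - 20*w*exp(2*w^2) + 250*w*exp(w^2))/(100*exp(6*w^2) - 20*exp(5*w^2) + 501*exp(4*w^2) - 250*exp(3*w^2) + 645*exp(2*w^2) - 500*exp(w^2) + 125)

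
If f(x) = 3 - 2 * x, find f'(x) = -2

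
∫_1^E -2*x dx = 1 - exp(2)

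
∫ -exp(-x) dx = exp(-x) + C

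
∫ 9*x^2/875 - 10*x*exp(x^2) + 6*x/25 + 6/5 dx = 3*x^3/875 + 3*x^2/25 + 6*x/5 - 5*exp(x^2) + C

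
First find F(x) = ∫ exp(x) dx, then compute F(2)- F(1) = -E + exp(2)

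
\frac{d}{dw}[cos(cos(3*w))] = 3*sin(3*w)*sin(cos(3*w))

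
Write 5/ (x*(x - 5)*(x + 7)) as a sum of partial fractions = 5/(84*(x + 7)) + 1/(12*(x - 5)) - 1/(7*x)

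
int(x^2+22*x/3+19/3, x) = x^3/3 + 11*x^2/3 + 19*x/3 + C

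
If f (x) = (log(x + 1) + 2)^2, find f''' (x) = (4*log(x + 1) + 2)/(x^3 + 3*x^2 + 3*x + 1)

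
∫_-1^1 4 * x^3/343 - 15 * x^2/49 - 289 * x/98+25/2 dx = 1215/49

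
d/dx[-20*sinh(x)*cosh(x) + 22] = -20*cosh(2*x)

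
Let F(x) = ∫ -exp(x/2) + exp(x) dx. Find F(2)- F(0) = (-1 + E)^2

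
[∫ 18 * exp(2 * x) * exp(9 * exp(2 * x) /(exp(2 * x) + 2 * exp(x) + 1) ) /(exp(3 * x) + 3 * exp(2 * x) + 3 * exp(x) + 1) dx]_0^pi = -exp(9/4) + exp(9*exp(2*pi)/(1 + exp(pi))^2)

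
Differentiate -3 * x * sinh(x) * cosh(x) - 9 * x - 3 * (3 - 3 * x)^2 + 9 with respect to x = -3*x*cosh(2*x) - 54*x - 3*sinh(2*x)/2 + 45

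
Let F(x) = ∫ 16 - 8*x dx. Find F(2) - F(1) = 4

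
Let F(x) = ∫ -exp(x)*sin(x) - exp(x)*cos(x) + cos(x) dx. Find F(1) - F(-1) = -(-1 + E)^2*exp(-1)*sin(1)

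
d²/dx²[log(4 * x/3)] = -1/x^2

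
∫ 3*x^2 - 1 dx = x^3 - x + C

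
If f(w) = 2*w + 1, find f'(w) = 2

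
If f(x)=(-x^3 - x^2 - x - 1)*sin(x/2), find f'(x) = -x^3*cos(x/2)/2 - 3*x^2*sin(x/2) - x^2*cos(x/2)/2 - 2*x*sin(x/2) - x*cos(x/2)/2 - sin(x/2) - cos(x/2)/2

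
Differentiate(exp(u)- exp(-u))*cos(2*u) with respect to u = (-2*exp(2*u)*sin(2*u) + exp(2*u)*cos(2*u) + 2*sin(2*u) + cos(2*u))*exp(-u)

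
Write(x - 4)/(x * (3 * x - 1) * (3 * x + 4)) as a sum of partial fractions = -4/(5*(3*x + 4)) - 11/(5*(3*x - 1)) + 1/x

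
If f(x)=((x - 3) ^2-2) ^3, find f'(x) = 6*x^5 - 90*x^4 + 516*x^3 - 1404*x^2 + 1806*x - 882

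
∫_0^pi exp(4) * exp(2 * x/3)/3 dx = -exp(4)/2 + exp(2*pi/3 + 4)/2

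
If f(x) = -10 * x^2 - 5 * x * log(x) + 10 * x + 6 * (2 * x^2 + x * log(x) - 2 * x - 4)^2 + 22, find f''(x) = (288*x^3 + 144*x^2*log(x) - 168*x^2 + 12*x*log(x)^2 - 12*x*log(x) - 224*x - 53)/x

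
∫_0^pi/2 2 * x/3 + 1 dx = pi^2/12 + pi/2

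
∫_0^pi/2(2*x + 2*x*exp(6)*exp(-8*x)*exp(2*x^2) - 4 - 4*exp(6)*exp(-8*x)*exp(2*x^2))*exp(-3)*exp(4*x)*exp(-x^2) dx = -exp(3) - exp(1 - (-2 + pi/2)^2) + exp(-3) + exp(-1 + (-2 + pi/2)^2)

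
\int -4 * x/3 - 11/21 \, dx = -2*x^2/3 - 11*x/21 + C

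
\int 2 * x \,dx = x^2 + C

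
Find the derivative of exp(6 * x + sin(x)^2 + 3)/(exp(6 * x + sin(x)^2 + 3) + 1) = (sin(2*x) + 6)*exp(3)*exp(6*x)*exp(1/2 - cos(2*x)/2)/(exp(3)*exp(6*x)*exp(sin(x)^2) + 1)^2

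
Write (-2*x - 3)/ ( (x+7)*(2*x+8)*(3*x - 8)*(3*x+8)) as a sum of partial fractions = -21/(1664*(3*x + 8)) - 15/(3712*(3*x - 8)) - 11/(2262*(x + 7)) + 1/(96*(x + 4))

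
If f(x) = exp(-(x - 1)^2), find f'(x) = (2 - 2*x)*exp(-x^2 + 2*x - 1)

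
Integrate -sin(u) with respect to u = cos(u) + C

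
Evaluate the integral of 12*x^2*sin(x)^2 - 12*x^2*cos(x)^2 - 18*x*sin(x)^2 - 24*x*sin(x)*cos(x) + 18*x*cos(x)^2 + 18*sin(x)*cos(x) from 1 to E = -3*sin(2) + (-12*exp(2) + 18*E)*sin(2*E)/2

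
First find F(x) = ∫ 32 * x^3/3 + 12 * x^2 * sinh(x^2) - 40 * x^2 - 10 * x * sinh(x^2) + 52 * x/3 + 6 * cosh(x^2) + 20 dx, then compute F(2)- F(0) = 47/3 + 7*cosh(4)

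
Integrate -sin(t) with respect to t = cos(t) + C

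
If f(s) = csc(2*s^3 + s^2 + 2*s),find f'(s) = -4*(3*s^2 + s + 1)*cos(s*(2*s^2 + s + 2))/(1 - cos(2*s*(2*s^2 + s + 2)))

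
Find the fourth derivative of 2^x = 2^x*log(2)^4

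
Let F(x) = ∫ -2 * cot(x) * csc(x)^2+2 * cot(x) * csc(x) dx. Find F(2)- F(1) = -(-1 + csc(1))^2 + (-1 + csc(2))^2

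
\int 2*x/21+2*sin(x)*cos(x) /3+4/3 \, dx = x^2/21 + 4*x/3 + sin(x)^2/3 + C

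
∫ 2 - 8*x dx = -4*x^2 + 2*x + C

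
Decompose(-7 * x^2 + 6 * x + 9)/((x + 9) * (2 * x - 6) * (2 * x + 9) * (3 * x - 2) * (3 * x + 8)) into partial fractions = -1533/(71060*(3*x + 8)) - 267/(125860*(3*x - 2)) + 142/(5115*(2*x + 9)) - 17/(3306*(x + 9)) - 1/(1190*(x - 3))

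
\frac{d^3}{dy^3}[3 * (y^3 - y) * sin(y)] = -3*y^3*cos(y) - 27*y^2*sin(y) + 57*y*cos(y) + 27*sin(y)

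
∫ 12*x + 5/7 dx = 6*x^2 + 5*x/7 + C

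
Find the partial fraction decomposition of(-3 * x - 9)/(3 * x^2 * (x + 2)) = -1/(4*(x + 2)) + 1/(4*x) - 3/(2*x^2)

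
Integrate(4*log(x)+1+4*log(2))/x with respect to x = (2*log(2*x) + 1)*log(2*x) + C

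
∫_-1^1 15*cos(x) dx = 30*sin(1)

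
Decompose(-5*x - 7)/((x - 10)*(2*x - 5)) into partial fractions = 13/(5*(2*x - 5)) - 19/(5*(x - 10))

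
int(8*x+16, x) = 4*x^2 + 16*x + C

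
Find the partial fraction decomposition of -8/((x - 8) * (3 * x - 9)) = 8/(15*(x - 3)) - 8/(15*(x - 8))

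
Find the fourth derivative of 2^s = 2^s*log(2)^4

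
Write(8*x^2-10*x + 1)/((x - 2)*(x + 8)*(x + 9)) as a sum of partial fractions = 739/(11*(x + 9)) - 593/(10*(x + 8)) + 13/(110*(x - 2))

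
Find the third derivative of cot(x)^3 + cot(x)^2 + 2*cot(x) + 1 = -60*cot(x)^6 - 24*cot(x)^5 - 126*cot(x)^4 - 40*cot(x)^3 - 76*cot(x)^2 - 16*cot(x) - 10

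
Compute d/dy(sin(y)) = cos(y)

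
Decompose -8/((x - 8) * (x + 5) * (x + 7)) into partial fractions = -4/(15*(x + 7)) + 4/(13*(x + 5)) - 8/(195*(x - 8))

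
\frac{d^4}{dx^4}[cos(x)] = cos(x)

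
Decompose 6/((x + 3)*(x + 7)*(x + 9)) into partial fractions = 1/(2*(x + 9)) - 3/(4*(x + 7)) + 1/(4*(x + 3))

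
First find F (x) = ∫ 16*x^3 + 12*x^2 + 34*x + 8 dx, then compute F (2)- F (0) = 180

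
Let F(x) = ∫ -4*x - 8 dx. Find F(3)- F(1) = -32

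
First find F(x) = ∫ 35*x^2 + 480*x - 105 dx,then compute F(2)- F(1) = 2090/3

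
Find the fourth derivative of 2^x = 2^x*log(2)^4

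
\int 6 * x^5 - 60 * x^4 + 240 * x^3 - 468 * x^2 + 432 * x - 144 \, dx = x^6 - 12*x^5 + 60*x^4 - 156*x^3 + 216*x^2 - 144*x + C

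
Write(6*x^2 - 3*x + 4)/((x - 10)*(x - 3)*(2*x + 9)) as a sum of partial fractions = 556/(435*(2*x + 9)) - 7/(15*(x - 3)) + 82/(29*(x - 10))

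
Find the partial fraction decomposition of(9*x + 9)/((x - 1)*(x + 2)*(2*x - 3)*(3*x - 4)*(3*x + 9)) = -567/(130*(3*x - 4)) + 40/(21*(2*x - 3)) - 1/(78*(x + 3)) + 1/(70*(x + 2)) + 1/(2*(x - 1))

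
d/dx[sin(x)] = cos(x)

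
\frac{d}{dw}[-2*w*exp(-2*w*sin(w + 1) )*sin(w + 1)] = (2*w^2*sin(2*w + 2) + 4*w*sin(w + 1)^2 - 2*w*cos(w + 1) - 2*sin(w + 1))*exp(-2*w*sin(w + 1))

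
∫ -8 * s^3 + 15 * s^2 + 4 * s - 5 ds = -2*s^4 + 5*s^3 + 2*s^2 - 5*s + C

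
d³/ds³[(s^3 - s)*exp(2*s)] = 8*s^3*exp(2*s) + 36*s^2*exp(2*s) + 28*s*exp(2*s) - 6*exp(2*s)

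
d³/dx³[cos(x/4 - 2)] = sin(x/4 - 2)/64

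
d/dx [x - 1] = 1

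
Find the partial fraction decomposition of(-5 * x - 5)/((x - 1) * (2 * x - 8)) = 5/(3*(x - 1)) - 25/(6*(x - 4))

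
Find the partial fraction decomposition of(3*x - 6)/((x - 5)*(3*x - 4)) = 6/(11*(3*x - 4)) + 9/(11*(x - 5))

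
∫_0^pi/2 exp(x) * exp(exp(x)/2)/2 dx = -exp(1/2) + exp(exp(pi/2)/2)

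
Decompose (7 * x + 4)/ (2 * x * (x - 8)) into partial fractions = 15/(4*(x - 8)) - 1/(4*x)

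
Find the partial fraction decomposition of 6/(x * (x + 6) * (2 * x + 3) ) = -8/(9*(2*x + 3)) + 1/(9*(x + 6)) + 1/(3*x)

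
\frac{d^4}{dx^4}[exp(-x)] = exp(-x)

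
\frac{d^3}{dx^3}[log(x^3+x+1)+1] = (6*x^6 - 6*x^4 - 42*x^3 + 6*x^2 - 6*x + 8)/(x^9 + 3*x^7 + 3*x^6 + 3*x^5 + 6*x^4 + 4*x^3 + 3*x^2 + 3*x + 1)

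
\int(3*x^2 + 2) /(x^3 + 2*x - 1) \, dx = log(-x^3 - 2*x + 1) + C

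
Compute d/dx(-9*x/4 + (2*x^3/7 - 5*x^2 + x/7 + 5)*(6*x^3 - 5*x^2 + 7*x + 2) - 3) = 72*x^5/7 - 1100*x^4/7 + 780*x^3/7 - 108*x^2/7 - 68*x + 925/28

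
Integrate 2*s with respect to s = s^2 + C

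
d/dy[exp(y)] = exp(y)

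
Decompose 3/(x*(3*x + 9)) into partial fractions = -1/(3*(x + 3)) + 1/(3*x)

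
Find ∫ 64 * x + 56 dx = 32*x^2 + 56*x + C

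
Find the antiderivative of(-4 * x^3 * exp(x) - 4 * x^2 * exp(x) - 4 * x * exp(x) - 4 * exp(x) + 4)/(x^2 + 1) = -4*x*exp(x) - 4*acot(x) + C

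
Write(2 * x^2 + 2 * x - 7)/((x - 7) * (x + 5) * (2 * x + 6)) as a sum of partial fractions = 11/(16*(x + 5)) - 1/(8*(x + 3)) + 7/(16*(x - 7))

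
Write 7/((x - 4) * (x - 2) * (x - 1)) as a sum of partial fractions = 7/(3*(x - 1)) - 7/(2*(x - 2)) + 7/(6*(x - 4))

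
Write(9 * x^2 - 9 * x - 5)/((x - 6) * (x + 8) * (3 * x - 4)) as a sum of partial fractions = 9/(392*(3*x - 4)) + 643/(392*(x + 8)) + 265/(196*(x - 6))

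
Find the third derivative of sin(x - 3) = -cos(x - 3)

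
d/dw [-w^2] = -2*w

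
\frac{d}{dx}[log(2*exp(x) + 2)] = exp(x)/(exp(x) + 1)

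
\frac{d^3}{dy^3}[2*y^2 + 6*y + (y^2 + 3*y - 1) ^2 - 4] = 24*y + 36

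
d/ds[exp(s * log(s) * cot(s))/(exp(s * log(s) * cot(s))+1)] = (-s*log(s)/sin(s)^2 + log(s)/tan(s) + 1/tan(s))*exp(s*log(s)/tan(s))/(exp(s*log(s)/tan(s)) + 1)^2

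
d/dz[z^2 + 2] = 2*z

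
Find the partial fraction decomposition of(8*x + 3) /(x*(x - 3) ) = 9/(x - 3) - 1/x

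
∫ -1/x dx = -log(3*x) + C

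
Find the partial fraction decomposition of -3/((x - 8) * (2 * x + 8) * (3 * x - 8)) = 27/(640*(3*x - 8)) - 1/(160*(x + 4)) - 1/(128*(x - 8))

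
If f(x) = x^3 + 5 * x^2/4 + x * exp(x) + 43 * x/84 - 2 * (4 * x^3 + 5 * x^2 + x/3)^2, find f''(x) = -960*x^4 - 1600*x^3 - 664*x^2 + x*exp(x) - 34*x + 2*exp(x) + 37/18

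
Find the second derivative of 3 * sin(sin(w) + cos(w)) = 6*sin(w)*sin(sqrt(2)*sin(w + pi/4))*cos(w) - 3*sin(sqrt(2)*sin(w + pi/4)) - 3*sqrt(2)*sin(w + pi/4)*cos(sqrt(2)*sin(w + pi/4))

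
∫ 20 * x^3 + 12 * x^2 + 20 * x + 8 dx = 5*x^4 + 4*x^3 + 10*x^2 + 8*x + C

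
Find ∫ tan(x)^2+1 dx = tan(x) + C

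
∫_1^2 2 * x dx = 3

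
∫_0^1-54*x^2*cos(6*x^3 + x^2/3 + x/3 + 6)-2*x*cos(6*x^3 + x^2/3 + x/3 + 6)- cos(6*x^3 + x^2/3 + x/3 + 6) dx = 3*sin(6) - 3*sin(38/3)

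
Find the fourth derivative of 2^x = 2^x*log(2)^4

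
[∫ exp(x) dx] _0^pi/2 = -1 + exp(pi/2)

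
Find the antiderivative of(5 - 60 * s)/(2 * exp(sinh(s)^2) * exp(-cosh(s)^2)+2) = -30*E*s^2/(2 + 2*E) + 5*E*s/(2 + 2*E) + C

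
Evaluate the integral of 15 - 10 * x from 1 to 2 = 0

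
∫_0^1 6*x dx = 3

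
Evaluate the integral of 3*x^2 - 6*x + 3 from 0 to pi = 1 + (-1 + pi)^3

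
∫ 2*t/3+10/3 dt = t^2/3 + 10*t/3 + C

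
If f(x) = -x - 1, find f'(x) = -1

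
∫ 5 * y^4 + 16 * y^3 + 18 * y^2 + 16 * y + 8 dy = y^5 + 4*y^4 + 6*y^3 + 8*y^2 + 8*y + C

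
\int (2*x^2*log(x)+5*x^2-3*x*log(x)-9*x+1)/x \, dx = (log(x) + 2)*(x^2 - 3*x + 1) + C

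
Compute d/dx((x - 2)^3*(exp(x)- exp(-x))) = (x^3*exp(2*x) + x^3 - 3*x^2*exp(2*x) - 9*x^2 + 24*x + 4*exp(2*x) - 20)*exp(-x)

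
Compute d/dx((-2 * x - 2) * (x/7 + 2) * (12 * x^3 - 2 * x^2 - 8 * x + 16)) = -120*x^4/7 - 1424*x^3/7 - 780*x^2/7 + 528*x/7 - 256/7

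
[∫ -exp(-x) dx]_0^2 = -1 + exp(-2)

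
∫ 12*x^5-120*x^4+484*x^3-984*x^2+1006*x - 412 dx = 2*x^6 - 24*x^5 + 121*x^4 - 328*x^3 + 503*x^2 - 412*x + C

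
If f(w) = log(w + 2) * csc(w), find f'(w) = (-w*log(w + 2)*cot(w)*csc(w) - 2*log(w + 2)*cot(w)*csc(w) + csc(w))/(w + 2)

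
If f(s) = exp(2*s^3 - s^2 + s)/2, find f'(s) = 3*s^2*exp(2*s^3 - s^2 + s) - s*exp(2*s^3 - s^2 + s) + exp(2*s^3 - s^2 + s)/2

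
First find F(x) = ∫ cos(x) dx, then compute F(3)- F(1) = -sin(1) + sin(3)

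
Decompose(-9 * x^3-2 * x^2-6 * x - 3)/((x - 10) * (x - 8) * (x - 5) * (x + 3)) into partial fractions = -30/(143*(x + 3)) - 151/(15*(x - 5)) + 4787/(66*(x - 8)) - 9263/(130*(x - 10))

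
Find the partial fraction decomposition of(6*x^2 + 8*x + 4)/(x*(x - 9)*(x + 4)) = 17/(13*(x + 4)) + 562/(117*(x - 9)) - 1/(9*x)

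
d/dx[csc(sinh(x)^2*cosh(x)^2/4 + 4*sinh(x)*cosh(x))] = (sinh(4*x)/4 + 8*cosh(2*x))*cos((sinh(x)*cosh(x)/4 + 4)*sinh(x)*cosh(x))/(cos((sinh(x)*cosh(x)/2 + 8)*sinh(x)*cosh(x)) - 1)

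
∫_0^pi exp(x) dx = -1 + exp(pi)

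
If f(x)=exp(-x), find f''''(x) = exp(-x)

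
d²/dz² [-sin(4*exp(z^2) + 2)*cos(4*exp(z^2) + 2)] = 128*z^2*exp(2*z^2)*sin(8*exp(z^2) + 4) + 16*z^2*exp(z^2)*sin(4*exp(z^2) + 2)^2 - 16*z^2*exp(z^2)*cos(4*exp(z^2) + 2)^2 + 8*exp(z^2)*sin(4*exp(z^2) + 2)^2 - 8*exp(z^2)*cos(4*exp(z^2) + 2)^2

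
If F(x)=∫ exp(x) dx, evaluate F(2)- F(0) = -1 + exp(2)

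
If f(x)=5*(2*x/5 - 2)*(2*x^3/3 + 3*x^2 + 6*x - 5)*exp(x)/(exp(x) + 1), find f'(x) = (4*x^4*exp(x) + 16*x^3*exp(2*x) + 14*x^3*exp(x) - 6*x^2*exp(2*x) - 60*x^2*exp(x) - 108*x*exp(2*x) - 318*x*exp(x) - 210*exp(2*x) - 60*exp(x))/(3*exp(2*x) + 6*exp(x) + 3)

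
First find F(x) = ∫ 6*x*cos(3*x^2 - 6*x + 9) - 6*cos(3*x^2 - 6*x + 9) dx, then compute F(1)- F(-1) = sin(6) - sin(18)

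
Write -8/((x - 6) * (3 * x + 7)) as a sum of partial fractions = 24/(25*(3*x + 7)) - 8/(25*(x - 6))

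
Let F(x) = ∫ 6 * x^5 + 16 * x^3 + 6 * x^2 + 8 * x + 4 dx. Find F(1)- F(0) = 15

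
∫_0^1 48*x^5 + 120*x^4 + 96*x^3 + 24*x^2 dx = 64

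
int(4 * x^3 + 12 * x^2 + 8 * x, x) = x^4 + 4*x^3 + 4*x^2 + C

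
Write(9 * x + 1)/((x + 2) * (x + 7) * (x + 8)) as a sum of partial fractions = -71/(6*(x + 8)) + 62/(5*(x + 7)) - 17/(30*(x + 2))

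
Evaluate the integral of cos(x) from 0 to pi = 0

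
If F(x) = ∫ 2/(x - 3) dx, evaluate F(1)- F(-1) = -2*log(2)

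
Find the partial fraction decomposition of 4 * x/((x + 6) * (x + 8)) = 16/(x + 8) - 12/(x + 6)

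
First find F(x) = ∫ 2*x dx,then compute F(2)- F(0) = 4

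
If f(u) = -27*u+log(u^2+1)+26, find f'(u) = (-27*u^2 + 2*u - 27)/(u^2 + 1)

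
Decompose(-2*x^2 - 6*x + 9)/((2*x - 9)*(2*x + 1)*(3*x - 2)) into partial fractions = -37/(161*(3*x - 2)) + 23/(70*(2*x + 1)) - 117/(230*(2*x - 9))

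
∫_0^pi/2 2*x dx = pi^2/4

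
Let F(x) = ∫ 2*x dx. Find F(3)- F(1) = 8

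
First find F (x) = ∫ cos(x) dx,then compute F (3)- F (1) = -sin(1) + sin(3)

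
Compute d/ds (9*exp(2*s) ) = 18*exp(2*s)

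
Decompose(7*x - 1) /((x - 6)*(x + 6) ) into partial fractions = 43/(12*(x + 6)) + 41/(12*(x - 6))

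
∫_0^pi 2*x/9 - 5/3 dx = -4 + (-4 + pi/3)*(-1 + pi/3)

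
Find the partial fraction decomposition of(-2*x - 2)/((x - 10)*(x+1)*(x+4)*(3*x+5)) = 18/(245*(3*x + 5)) - 1/(49*(x + 4)) - 1/(245*(x - 10))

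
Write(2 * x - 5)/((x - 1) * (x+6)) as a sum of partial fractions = 17/(7*(x + 6)) - 3/(7*(x - 1))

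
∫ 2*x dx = x^2 + C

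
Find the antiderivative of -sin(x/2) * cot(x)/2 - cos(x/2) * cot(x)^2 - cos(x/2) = cos(x/2)*cot(x) + C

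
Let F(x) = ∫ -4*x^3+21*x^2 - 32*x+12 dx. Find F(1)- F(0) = 2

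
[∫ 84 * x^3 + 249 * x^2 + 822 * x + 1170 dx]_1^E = -2909 + 8*E + 4*(2*E + 6)^2 + (-2*E + 7*exp(2))*(7 + 7*E + 3*exp(2)) + 5*(2*E + 6)^3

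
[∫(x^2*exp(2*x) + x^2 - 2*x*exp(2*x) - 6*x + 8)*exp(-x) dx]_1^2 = -E + exp(-1)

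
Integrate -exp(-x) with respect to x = exp(-x) + C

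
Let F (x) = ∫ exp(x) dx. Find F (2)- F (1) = -E + exp(2)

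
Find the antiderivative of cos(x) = sin(x) + C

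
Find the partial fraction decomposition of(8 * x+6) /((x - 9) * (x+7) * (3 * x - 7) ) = -111/(280*(3*x - 7)) - 25/(224*(x + 7)) + 39/(160*(x - 9))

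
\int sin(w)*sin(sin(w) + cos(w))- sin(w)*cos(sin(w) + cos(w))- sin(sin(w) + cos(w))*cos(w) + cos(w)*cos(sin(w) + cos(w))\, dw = sqrt(2)*sin(sqrt(2)*sin(w + pi/4) + pi/4) + C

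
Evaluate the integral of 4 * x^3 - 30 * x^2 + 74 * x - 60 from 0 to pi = -36 + (-3 + pi)^2*(-2 + pi)^2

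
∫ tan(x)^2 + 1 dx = tan(x) + C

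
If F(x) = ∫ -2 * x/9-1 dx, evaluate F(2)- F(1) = -4/3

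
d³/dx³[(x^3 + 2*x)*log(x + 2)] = (6*x^3*log(x + 2) + 11*x^3 + 36*x^2*log(x + 2) + 54*x^2 + 72*x*log(x + 2) + 70*x + 48*log(x + 2) - 12)/(x^3 + 6*x^2 + 12*x + 8)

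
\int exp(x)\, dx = exp(x) + C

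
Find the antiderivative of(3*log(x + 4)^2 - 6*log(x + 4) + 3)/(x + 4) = (log(x + 4) - 1)^3 + C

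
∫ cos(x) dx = sin(x) + C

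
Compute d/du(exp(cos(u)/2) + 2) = -exp(cos(u)/2)*sin(u)/2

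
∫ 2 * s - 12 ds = s^2 - 12*s + C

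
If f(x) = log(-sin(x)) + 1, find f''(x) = -1/sin(x)^2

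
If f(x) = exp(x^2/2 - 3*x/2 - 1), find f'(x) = (2*x - 3)*exp(x^2/2 - 3*x/2 - 1)/2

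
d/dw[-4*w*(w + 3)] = -8*w - 12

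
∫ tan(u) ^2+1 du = tan(u) + C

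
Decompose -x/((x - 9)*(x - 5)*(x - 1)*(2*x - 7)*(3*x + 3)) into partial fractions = -56/(4455*(2*x - 7)) + 1/(3240*(x + 1)) + 1/(960*(x - 1)) + 5/(864*(x - 5)) - 3/(3520*(x - 9))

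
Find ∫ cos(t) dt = sin(t) + C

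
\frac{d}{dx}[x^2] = 2*x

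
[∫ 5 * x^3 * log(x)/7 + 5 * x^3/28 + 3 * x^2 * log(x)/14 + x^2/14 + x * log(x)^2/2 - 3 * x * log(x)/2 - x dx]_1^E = E*(-3*E + 2*exp(2)/7 + 5*exp(3)/7)/4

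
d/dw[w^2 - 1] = 2*w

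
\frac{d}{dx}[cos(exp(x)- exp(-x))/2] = -(exp(2*x) + 1)*exp(-x)*sin(exp(x) - exp(-x))/2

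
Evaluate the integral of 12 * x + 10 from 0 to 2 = 44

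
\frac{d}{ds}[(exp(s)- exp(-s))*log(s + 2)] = (s*exp(2*s)*log(s + 2) + s*log(s + 2) + 2*exp(2*s)*log(s + 2) + exp(2*s) + 2*log(s + 2) - 1)/(s*exp(s) + 2*exp(s))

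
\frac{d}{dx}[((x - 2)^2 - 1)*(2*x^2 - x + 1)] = 8*x^3 - 27*x^2 + 22*x - 7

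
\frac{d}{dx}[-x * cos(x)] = x*sin(x) - cos(x)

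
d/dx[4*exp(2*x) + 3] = 8*exp(2*x)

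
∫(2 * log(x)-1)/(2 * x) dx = (log(x) - 1)*log(x)/2 + C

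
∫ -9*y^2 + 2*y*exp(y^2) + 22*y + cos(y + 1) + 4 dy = -3*y^3 + 11*y^2 + 4*y + exp(y^2) + sin(y + 1) + C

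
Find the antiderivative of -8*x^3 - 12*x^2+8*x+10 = -2*x^4 - 4*x^3 + 4*x^2 + 10*x + C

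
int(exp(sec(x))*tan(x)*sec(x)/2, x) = exp(sec(x))/2 + C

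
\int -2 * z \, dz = -z^2 + C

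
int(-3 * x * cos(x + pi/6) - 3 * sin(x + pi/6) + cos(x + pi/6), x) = (1 - 3*x)*sin(x + pi/6) + C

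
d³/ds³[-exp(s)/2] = -exp(s)/2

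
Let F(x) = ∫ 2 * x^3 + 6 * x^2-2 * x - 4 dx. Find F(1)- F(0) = -5/2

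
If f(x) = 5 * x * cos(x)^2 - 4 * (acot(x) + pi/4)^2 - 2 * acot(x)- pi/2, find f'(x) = (-5*x^3*sin(2*x) + 5*x^2*cos(x)^2 - 5*x*sin(2*x) + 5*cos(x)^2 + 8*acot(x) + 2 + 2*pi)/(x^2 + 1)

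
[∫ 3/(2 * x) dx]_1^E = 3/2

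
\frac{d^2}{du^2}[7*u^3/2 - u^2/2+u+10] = 21*u - 1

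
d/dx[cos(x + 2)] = -sin(x + 2)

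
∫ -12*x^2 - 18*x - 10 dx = -4*x^3 - 9*x^2 - 10*x + C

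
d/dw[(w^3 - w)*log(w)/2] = 3*w^2*log(w)/2 + w^2/2 - log(w)/2 - 1/2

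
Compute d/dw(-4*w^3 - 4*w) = -12*w^2 - 4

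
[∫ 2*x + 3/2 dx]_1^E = -5/2 + 3*E/2 + exp(2)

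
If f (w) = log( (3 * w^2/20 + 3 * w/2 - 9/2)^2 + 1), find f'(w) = (36*w^3 + 540*w^2 + 720*w - 5400)/(9*w^4 + 180*w^3 + 360*w^2 - 5400*w + 8500)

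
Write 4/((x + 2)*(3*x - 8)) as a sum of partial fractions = 6/(7*(3*x - 8)) - 2/(7*(x + 2))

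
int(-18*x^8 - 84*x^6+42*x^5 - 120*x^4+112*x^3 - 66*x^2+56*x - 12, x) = -2*x^9 - 12*x^7 + 7*x^6 - 24*x^5 + 28*x^4 - 22*x^3 + 28*x^2 - 12*x + C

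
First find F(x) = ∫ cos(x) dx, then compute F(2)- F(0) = sin(2)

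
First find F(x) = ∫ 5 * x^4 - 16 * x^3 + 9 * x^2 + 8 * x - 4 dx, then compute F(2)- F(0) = 0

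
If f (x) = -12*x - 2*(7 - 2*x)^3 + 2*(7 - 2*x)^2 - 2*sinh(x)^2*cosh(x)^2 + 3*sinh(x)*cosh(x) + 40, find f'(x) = 48*x^2 - 320*x - sinh(4*x) + 3*cosh(2*x) + 520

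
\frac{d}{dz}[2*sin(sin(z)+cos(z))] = 2*sqrt(2)*cos(sqrt(2)*sin(z + pi/4))*cos(z + pi/4)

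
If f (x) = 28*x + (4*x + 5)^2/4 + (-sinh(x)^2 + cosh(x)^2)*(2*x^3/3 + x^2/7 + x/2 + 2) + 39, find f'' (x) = 4*x + 58/7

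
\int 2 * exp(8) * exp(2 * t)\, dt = exp(2*t + 8) + C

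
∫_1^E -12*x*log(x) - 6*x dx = -6*exp(2)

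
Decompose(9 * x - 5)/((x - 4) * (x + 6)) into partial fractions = 59/(10*(x + 6)) + 31/(10*(x - 4))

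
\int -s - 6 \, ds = -s^2/2 - 6*s + C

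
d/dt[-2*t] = -2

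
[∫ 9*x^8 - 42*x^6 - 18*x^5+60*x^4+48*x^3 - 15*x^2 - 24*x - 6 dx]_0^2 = 28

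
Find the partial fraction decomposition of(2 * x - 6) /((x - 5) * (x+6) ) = 18/(11*(x + 6)) + 4/(11*(x - 5))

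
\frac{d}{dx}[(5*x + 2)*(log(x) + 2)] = (5*x*log(x) + 15*x + 2)/x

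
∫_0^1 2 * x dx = 1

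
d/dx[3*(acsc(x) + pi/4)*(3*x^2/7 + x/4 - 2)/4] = (288*x^3*sqrt(1 - 1/x^2)*acsc(x) + 72*pi*x^3*sqrt(1 - 1/x^2) + 84*x^2*sqrt(1 - 1/x^2)*acsc(x) + 21*pi*x^2*sqrt(1 - 1/x^2) - 144*x^2 - 84*x + 672)/(448*x^2*sqrt(1 - 1/x^2))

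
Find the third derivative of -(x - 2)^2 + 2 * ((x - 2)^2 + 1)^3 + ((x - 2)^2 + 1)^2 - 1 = 240*x^3 - 1440*x^2 + 3048*x - 2256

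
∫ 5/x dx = 5*log(2*x) + C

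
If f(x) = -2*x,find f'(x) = -2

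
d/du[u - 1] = 1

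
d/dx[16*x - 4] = 16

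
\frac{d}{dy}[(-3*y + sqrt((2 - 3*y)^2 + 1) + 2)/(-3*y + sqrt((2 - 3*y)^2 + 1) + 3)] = (-9*y + 3*sqrt(9*y^2 - 12*y + 5) + 6)/(54*y^3 - 18*y^2*sqrt(9*y^2 - 12*y + 5) - 126*y^2 + 30*y*sqrt(9*y^2 - 12*y + 5) + 102*y - 14*sqrt(9*y^2 - 12*y + 5) - 30)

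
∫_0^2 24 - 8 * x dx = 32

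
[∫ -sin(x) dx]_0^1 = -1 + cos(1)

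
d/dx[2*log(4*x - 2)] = 4/(2*x - 1)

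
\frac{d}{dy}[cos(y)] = -sin(y)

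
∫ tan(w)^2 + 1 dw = tan(w) + C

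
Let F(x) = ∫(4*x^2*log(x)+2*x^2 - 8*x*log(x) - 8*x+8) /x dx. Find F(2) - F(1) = 0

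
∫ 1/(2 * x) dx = log(x/2)/2 + C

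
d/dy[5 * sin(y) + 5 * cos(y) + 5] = -5*sin(y) + 5*cos(y)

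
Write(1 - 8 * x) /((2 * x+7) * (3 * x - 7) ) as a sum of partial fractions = -53/(35*(3*x - 7)) - 58/(35*(2*x + 7))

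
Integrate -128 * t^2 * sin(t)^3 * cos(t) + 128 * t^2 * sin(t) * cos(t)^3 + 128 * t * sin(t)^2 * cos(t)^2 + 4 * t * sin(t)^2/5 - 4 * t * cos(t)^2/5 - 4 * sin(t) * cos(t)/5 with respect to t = 2*t*(20*t*(1 - cos(4*t)) - sin(2*t))/5 + C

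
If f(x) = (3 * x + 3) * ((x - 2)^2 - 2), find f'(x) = 9*x^2 - 18*x - 6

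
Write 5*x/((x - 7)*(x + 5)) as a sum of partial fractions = 25/(12*(x + 5)) + 35/(12*(x - 7))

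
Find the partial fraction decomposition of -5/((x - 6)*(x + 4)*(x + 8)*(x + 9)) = 1/(15*(x + 9)) - 5/(56*(x + 8)) + 1/(40*(x + 4)) - 1/(420*(x - 6))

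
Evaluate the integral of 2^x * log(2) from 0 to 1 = 1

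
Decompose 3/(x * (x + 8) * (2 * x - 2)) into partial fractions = 1/(48*(x + 8)) + 1/(6*(x - 1)) - 3/(16*x)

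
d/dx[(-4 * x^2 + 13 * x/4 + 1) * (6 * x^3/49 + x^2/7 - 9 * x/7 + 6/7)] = -120*x^4/49 - 34*x^3/49 + 3369*x^2/196 - 209*x/14 + 3/2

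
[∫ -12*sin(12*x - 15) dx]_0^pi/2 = 0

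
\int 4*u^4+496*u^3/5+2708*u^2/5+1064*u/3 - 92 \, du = 4*u^5/5 + 124*u^4/5 + 2708*u^3/15 + 532*u^2/3 - 92*u + C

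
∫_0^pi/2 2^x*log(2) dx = -1 + 2^(pi/2)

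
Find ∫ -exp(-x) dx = exp(-x) + C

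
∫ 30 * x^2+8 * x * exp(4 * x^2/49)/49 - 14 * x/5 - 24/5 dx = 10*x^3 - 7*x^2/5 - 24*x/5 + exp(4*x^2/49) + C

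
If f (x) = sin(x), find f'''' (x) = sin(x)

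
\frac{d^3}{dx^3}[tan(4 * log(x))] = (384*tan(4*log(x))^4 - 96*tan(4*log(x))^3 + 520*tan(4*log(x))^2 - 96*tan(4*log(x)) + 136)/x^3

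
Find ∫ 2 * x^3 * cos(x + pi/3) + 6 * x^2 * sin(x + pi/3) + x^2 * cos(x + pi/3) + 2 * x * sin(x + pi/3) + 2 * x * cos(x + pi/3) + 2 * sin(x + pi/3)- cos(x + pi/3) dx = (2*x^3 + x^2 + 2*x - 1)*sin(x + pi/3) + C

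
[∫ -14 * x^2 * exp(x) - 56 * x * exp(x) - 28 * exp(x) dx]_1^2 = -112*exp(2) + 42*E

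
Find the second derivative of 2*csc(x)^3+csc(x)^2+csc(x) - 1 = (-1 - 4/sin(x) - 16/sin(x)^2 + 6/sin(x)^3 + 24/sin(x)^4)/sin(x)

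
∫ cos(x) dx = sin(x) + C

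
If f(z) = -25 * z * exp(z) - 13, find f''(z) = -25*z*exp(z) - 50*exp(z)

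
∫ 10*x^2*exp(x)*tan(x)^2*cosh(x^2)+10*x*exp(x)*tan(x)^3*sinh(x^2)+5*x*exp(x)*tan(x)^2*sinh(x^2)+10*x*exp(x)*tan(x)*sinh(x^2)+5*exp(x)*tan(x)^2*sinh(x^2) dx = 5*x*exp(x)*tan(x)^2*sinh(x^2) + C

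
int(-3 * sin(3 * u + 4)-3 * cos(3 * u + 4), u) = sqrt(2)*cos(3*u + pi/4 + 4) + C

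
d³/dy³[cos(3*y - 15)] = 27*sin(3*y - 15)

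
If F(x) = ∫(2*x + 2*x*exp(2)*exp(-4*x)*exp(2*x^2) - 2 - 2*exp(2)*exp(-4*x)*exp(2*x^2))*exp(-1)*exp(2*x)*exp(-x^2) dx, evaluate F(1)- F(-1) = -exp(4) + exp(-4)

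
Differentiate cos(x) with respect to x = -sin(x)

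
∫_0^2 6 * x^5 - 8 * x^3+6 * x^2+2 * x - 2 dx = 48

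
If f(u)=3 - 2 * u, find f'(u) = -2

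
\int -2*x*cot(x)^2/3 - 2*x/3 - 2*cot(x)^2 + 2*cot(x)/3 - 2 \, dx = (2*x/3 + 2)*cot(x) + C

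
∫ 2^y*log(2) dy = 2^y + C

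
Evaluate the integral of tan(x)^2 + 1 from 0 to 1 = tan(1)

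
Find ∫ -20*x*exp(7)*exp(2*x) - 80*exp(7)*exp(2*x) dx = (-10*x - 35)*exp(2*x + 7) + C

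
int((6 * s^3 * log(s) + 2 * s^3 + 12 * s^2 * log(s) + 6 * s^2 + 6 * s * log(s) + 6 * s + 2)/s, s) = 2*(s + 1)^3*log(s) + C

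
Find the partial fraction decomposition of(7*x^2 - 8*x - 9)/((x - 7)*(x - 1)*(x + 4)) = 27/(11*(x + 4)) + 1/(3*(x - 1)) + 139/(33*(x - 7))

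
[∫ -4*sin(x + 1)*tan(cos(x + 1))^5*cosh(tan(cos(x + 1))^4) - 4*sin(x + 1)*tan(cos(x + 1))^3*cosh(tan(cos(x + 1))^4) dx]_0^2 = -sinh(tan(cos(1))^4) + sinh(tan(cos(3))^4)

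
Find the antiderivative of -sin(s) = cos(s) + C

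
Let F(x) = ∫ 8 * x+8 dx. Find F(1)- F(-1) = 16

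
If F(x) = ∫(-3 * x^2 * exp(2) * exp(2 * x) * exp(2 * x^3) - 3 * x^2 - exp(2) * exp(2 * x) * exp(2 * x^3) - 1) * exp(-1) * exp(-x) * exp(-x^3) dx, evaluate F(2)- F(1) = -exp(11) - exp(-3) + exp(-11) + exp(3)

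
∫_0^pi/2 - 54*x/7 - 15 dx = -3*(3*pi/2 + 7)^2/7 + 3*pi/2 + 21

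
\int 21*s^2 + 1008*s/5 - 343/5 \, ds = 7*s^3 + 504*s^2/5 - 343*s/5 + C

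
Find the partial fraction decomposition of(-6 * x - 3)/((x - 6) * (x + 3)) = -5/(3*(x + 3)) - 13/(3*(x - 6))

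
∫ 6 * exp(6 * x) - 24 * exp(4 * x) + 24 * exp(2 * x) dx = (exp(2*x) - 2)^3 + C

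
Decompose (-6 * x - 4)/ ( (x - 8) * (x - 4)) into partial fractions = 7/(x - 4) - 13/(x - 8)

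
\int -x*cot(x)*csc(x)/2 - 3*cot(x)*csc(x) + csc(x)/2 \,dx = (x/2 + 3)*csc(x) + C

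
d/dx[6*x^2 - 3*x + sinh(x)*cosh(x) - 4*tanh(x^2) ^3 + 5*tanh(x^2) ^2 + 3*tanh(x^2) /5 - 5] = 24*x*(1 - 1/cosh(x^2)^2)^2 + 20*x*sinh(x^2)/cosh(x^2)^3 - 12*x + 126*x/(5*cosh(x^2)^2) + cosh(2*x) - 3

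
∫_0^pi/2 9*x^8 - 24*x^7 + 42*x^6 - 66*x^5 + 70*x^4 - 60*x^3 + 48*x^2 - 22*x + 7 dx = -pi^2/2 - (-pi^2/4 - 1 + pi/2 + pi^3/8)^2 + 2 + pi + pi^3/4 + (-pi^2/4 - 1 + pi/2 + pi^3/8)^3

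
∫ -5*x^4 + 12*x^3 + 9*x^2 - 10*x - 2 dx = -x^5 + 3*x^4 + 3*x^3 - 5*x^2 - 2*x + C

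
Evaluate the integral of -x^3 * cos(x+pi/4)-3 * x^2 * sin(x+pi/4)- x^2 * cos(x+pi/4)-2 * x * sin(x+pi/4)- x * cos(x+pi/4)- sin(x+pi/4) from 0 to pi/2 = sqrt(2)*(-pi^3/8 - pi^2/4 - pi/2)/2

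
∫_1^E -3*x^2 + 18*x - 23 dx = (-1 + (-2 + E)^2)*(5 - E)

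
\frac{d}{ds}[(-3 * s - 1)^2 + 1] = 18*s + 6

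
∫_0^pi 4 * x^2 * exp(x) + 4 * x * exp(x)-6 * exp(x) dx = 2 + 2*(-2*pi - 1 + 2*pi^2)*exp(pi)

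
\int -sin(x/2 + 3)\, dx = 2*cos(x/2 + 3) + C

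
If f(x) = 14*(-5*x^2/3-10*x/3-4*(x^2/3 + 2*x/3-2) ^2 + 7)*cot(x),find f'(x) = 56*x^4/(9*sin(x)^2) - 224*x^3/(9*tan(x)) + 224*x^3/(9*sin(x)^2) - 224*x^2/(3*tan(x)) - 238*x^2/(9*sin(x)^2) + 476*x/(9*tan(x)) - 308*x/(3*sin(x)^2) + 308/(3*tan(x)) + 126/sin(x)^2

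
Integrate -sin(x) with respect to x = cos(x) + C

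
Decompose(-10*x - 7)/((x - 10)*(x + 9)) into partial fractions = -83/(19*(x + 9)) - 107/(19*(x - 10))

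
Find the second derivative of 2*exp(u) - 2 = 2*exp(u)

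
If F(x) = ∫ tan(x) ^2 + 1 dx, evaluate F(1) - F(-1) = 2*tan(1)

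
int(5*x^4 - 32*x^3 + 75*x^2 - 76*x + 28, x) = x^5 - 8*x^4 + 25*x^3 - 38*x^2 + 28*x + C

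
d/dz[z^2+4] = 2*z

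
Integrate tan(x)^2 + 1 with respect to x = tan(x) + C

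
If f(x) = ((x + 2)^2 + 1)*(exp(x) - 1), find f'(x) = x^2*exp(x) + 6*x*exp(x) - 2*x + 9*exp(x) - 4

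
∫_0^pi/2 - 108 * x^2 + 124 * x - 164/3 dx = (7 - 9*pi)*(-4*pi/3 + 2 + pi^2/2) - 14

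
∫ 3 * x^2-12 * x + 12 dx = x^3 - 6*x^2 + 12*x + C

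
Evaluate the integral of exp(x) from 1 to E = -E + exp(E)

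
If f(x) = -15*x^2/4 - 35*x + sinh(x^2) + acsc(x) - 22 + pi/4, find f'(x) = (4*x^3*sqrt(1 - 1/x^2)*cosh(x^2) - 15*x^3*sqrt(1 - 1/x^2) - 70*x^2*sqrt(1 - 1/x^2) - 2)/(2*x^2*sqrt(1 - 1/x^2))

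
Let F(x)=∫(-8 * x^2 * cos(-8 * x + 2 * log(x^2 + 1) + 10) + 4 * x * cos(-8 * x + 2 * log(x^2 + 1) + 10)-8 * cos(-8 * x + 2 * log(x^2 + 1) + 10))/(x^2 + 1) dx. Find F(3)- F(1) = -sin(14 - 2*log(10)) - sin(2*log(2) + 2)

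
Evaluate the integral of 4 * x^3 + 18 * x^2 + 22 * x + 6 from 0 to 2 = 120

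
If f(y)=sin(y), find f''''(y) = sin(y)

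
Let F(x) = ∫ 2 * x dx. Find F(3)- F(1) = 8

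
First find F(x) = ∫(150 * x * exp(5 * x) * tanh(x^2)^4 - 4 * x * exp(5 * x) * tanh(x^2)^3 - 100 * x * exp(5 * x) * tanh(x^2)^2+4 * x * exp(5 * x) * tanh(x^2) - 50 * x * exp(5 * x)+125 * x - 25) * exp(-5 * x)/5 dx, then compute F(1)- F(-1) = -5*exp(5) - 5*exp(-5)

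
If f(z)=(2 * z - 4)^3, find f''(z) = 48*z - 96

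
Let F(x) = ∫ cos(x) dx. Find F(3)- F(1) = -sin(1) + sin(3)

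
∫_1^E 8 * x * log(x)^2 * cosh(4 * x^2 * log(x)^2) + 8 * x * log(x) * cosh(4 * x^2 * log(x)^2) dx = sinh(4*exp(2))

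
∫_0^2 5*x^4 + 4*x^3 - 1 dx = 46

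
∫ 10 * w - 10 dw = 5*w^2 - 10*w + C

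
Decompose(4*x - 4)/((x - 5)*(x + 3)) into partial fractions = 2/(x + 3) + 2/(x - 5)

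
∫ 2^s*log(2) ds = 2^s + C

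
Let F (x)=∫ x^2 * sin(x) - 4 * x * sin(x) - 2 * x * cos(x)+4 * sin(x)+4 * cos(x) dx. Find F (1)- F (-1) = 8*cos(1)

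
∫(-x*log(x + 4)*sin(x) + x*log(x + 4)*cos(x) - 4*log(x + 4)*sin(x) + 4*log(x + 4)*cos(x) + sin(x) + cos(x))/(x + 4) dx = sqrt(2)*log(x + 4)*sin(x + pi/4) + C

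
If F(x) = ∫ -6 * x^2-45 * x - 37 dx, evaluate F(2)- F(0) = -180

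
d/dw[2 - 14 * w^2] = -28*w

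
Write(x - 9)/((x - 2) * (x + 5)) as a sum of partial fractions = 2/(x + 5) - 1/(x - 2)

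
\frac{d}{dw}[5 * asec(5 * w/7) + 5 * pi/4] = 7/(w^2*sqrt(1 - 49/(25*w^2)))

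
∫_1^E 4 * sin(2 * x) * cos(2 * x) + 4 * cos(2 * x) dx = -(sin(2) + 1)^2 + (sin(2*E) + 1)^2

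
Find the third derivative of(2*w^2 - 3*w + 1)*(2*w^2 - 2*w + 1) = 96*w - 60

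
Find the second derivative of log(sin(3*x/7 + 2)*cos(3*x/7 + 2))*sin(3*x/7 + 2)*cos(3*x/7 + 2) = (-36*log(sin(6*x/7 + 4)/2)*sin(3*x/7 + 2)^2*cos(3*x/7 + 2)^2 + 9*sin(3*x/7 + 2)^4 - 54*sin(3*x/7 + 2)^2*cos(3*x/7 + 2)^2 + 9*cos(3*x/7 + 2)^4)/(49*sin(3*x/7 + 2)*cos(3*x/7 + 2))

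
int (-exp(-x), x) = exp(-x) + C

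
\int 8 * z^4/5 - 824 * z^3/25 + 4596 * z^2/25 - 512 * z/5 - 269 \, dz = 8*z^5/25 - 206*z^4/25 + 1532*z^3/25 - 256*z^2/5 - 269*z + C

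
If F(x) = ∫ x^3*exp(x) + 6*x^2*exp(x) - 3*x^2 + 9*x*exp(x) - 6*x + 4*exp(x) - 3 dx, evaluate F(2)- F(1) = -8*E - 19 + 27*exp(2)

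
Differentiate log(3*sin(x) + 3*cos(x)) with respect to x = 1/tan(x + pi/4)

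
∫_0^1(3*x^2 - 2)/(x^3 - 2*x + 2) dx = -log(2)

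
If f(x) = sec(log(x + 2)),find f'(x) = tan(log(x + 2))*sec(log(x + 2))/(x + 2)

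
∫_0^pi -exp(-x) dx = -1 + exp(-pi)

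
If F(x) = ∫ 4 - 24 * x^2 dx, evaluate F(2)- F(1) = -52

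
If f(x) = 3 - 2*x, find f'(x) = -2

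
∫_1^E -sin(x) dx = cos(E) - cos(1)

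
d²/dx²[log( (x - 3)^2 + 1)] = (-2*x^2 + 12*x - 16)/(x^4 - 12*x^3 + 56*x^2 - 120*x + 100)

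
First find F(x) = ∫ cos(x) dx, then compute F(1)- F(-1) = 2*sin(1)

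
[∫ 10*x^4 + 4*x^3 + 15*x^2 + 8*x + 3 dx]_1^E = -16 + (1 + E + 2*exp(2))*(1 + 2*E + exp(3))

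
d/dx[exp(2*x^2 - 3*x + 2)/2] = 2*x*exp(2*x^2 - 3*x + 2) - 3*exp(2*x^2 - 3*x + 2)/2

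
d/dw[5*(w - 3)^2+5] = 10*w - 30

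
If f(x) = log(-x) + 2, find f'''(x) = 2/x^3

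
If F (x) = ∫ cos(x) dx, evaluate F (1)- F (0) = sin(1)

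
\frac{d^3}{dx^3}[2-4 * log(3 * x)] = -8/x^3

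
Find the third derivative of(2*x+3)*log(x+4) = (-2*x - 18)/(x^3 + 12*x^2 + 48*x + 64)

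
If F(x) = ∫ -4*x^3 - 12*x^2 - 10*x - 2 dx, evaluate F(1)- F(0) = -12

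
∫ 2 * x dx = x^2 + C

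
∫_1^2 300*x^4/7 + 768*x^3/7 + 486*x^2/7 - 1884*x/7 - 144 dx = 2040/7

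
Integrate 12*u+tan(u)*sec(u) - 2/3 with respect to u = 6*u^2 - 2*u/3 + sec(u) + C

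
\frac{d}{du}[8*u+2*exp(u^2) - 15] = 4*u*exp(u^2) + 8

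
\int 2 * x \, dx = x^2 + C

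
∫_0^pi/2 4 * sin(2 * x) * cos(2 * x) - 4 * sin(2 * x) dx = -4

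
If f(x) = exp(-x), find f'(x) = -exp(-x)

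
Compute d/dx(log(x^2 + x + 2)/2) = (2*x + 1)/(2*x^2 + 2*x + 4)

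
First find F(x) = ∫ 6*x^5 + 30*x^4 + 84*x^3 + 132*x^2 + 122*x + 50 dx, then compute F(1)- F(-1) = 200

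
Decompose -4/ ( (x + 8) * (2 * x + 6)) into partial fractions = 2/(5*(x + 8)) - 2/(5*(x + 3))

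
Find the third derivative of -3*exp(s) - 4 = -3*exp(s)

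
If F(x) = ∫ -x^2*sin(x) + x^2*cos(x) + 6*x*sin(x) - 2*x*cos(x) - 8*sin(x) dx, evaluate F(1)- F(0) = -4 + cos(1) + sin(1)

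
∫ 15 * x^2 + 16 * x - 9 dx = 5*x^3 + 8*x^2 - 9*x + C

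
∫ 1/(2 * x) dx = log(x/4)/2 + C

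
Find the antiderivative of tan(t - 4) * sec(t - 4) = sec(t - 4) + C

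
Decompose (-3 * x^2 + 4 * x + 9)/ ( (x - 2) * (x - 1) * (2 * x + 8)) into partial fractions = -11/(12*(x + 4)) - 1/(x - 1) + 5/(12*(x - 2))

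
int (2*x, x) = x^2 + C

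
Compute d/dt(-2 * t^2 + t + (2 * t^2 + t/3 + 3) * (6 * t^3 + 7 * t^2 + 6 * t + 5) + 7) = 60*t^4 + 64*t^3 + 97*t^2 + 62*t + 62/3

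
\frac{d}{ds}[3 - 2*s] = -2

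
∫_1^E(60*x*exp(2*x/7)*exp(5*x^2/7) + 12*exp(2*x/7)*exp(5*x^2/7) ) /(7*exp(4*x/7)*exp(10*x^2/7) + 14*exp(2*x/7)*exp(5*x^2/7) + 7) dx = -6*E/(1 + E) + 6*exp(2*E/7 + 5*exp(2)/7)/(1 + exp(2*E/7 + 5*exp(2)/7))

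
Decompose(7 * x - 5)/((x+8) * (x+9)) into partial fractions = 68/(x + 9) - 61/(x + 8)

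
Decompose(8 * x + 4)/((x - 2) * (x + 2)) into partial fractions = 3/(x + 2) + 5/(x - 2)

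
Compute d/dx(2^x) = 2^x*log(2)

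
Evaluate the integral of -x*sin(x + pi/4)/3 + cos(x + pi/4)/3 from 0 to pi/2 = -sqrt(2)*pi/12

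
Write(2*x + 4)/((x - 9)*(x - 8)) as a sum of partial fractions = -20/(x - 8) + 22/(x - 9)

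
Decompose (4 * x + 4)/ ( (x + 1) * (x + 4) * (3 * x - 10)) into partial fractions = 6/(11*(3*x - 10)) - 2/(11*(x + 4))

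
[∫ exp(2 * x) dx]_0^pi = (-exp(-pi) + exp(pi))*exp(pi)/2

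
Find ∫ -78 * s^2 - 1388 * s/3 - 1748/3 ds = -26*s^3 - 694*s^2/3 - 1748*s/3 + C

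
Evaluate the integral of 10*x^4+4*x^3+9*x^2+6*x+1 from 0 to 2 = 118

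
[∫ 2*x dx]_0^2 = 4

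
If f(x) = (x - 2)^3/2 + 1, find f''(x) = 3*x - 6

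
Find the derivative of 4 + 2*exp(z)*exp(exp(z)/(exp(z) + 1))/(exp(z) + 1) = (2*exp(z + exp(z)/(exp(z) + 1)) + 4*exp(2*z + exp(z)/(exp(z) + 1)))/(exp(3*z) + 3*exp(2*z) + 3*exp(z) + 1)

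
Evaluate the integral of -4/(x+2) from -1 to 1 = -4*log(3)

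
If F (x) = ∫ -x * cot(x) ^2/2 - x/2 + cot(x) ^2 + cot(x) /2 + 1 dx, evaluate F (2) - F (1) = cot(1)/2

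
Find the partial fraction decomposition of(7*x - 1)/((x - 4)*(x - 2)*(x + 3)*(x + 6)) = 43/(240*(x + 6)) - 22/(105*(x + 3)) - 13/(80*(x - 2)) + 27/(140*(x - 4))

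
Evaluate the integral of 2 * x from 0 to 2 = 4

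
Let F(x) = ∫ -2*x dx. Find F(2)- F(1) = -3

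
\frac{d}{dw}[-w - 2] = -1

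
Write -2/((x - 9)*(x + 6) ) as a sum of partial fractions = 2/(15*(x + 6)) - 2/(15*(x - 9))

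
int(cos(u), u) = sin(u) + C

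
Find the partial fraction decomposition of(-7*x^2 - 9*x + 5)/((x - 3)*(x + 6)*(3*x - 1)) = -11/(152*(3*x - 1)) - 193/(171*(x + 6)) - 85/(72*(x - 3))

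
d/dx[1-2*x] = -2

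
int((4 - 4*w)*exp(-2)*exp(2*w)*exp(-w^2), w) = 2*exp(-w^2 + 2*w - 2) + C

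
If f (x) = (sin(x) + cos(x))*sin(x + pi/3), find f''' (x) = -4*sqrt(2)*cos(2*x + pi/12)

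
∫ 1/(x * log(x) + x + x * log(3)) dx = log(log(3*x) + 1) + C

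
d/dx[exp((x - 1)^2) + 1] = 2*x*exp(x^2 - 2*x + 1) - 2*exp(x^2 - 2*x + 1)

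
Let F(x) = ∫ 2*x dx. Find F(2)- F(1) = 3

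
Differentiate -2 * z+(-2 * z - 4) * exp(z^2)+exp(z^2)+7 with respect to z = -4*z^2*exp(z^2) - 6*z*exp(z^2) - 2*exp(z^2) - 2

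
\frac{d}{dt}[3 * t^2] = 6*t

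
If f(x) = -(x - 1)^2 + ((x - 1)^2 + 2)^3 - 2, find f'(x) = 6*x^5 - 30*x^4 + 84*x^3 - 132*x^2 + 124*x - 52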